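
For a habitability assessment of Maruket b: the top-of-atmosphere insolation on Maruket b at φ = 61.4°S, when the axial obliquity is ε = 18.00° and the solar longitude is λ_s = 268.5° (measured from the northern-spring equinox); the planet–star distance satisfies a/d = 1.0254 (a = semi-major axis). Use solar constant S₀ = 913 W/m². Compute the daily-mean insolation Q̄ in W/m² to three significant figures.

Solar declination: sin δ = sin ε · sin λ_s = sin 18.00° × sin 268.5° = -0.30891, so δ = -17.994°.
cos H₀ = −tan(-61.4°) tan(-17.994°) = -0.5957, H₀ = 2.2090 rad.
Bracket: H₀ sin φ sin δ + cos φ cos δ sin H₀ = 2.2090×-0.87798×-0.30891 + 0.47869×0.95109×0.80319 = 0.599118 + 0.365674 = 0.964792.
Inverse-square distance factor (a/d)² = 1.0254² = 1.051445.
Q̄ = (S₀/π) × 1.051445 × [bracket] = (913/π) × 1.051445 × 0.964792 = 294.8 W/m².

Q̄ ≈ 295 W/m²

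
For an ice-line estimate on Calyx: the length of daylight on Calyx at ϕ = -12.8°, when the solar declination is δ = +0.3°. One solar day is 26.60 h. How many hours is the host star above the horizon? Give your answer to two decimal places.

13.29 h

cos h₀ = −tan ϕ · tan δ = −tan(-12.8°) × tan(+0.300°) = 0.0012, so h₀ = 1.5696 rad = 89.93°.
Daylight = 2h₀/(2π) × 26.60 h = (1.5696/π) × 26.60 = 13.29 h.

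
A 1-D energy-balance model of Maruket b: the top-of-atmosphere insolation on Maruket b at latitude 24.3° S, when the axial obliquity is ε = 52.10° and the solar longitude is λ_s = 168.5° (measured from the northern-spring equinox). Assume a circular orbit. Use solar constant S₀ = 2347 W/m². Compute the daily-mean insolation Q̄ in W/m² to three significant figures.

Solar declination: sin δ = sin ε · sin λ_s = sin 52.10° × sin 168.5° = 0.15732, so δ = +9.051°.
cos H₀ = −tan(-24.3°) tan(+9.051°) = 0.0719, H₀ = 1.4988 rad.
Bracket: H₀ sin φ sin δ + cos φ cos δ sin H₀ = 1.4988×-0.41151×0.15732 + 0.91140×0.98755×0.99741 = -0.097030 + 0.897722 = 0.800692.
Q̄ = (S₀/π) × [bracket] = (2347/π) × 0.800692 = 598.2 W/m².

Q̄ ≈ 598 W/m²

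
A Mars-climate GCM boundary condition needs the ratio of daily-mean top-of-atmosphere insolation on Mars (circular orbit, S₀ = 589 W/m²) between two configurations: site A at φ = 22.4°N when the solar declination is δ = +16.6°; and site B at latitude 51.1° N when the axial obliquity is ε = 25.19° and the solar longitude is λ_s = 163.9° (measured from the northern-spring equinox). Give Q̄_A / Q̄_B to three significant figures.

— Configuration A (φ=+22.4°):
cos H₀ = −tan(+22.4°) tan(+16.600°) = -0.1229, H₀ = 1.6940 rad.
Bracket: H₀ sin φ sin δ + cos φ cos δ sin H₀ = 1.6940×0.38107×0.28569 + 0.92455×0.95832×0.99242 = 0.184422 + 0.879299 = 1.063721.
Q̄ = (S₀/π) × [bracket] = (589/π) × 1.063721 = 199.43 W/m².
— Configuration B (φ=+51.1°):
Solar declination: sin δ = sin ε · sin λ_s = sin 25.19° × sin 163.9° = 0.11803, so δ = +6.778°.
cos H₀ = −tan(+51.1°) tan(+6.778°) = -0.1473, H₀ = 1.7186 rad.
Bracket: H₀ sin φ sin δ + cos φ cos δ sin H₀ = 1.7186×0.77824×0.11803 + 0.62796×0.99301×0.98909 = 0.157863 + 0.616767 = 0.774630.
Q̄ = (S₀/π) × [bracket] = (589/π) × 0.774630 = 145.23 W/m².
Ratio Q̄_A / Q̄_B = 199.43 / 145.23 = 1.373.

Q̄_A / Q̄_B ≈ 1.37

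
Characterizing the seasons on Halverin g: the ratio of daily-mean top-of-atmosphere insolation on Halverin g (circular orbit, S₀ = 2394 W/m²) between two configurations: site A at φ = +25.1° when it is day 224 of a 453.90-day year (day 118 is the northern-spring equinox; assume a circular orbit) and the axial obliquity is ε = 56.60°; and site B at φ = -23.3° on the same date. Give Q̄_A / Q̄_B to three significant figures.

— Configuration A (φ=+25.1°):
Solar longitude: λ_s = 360° × (224 − 118)/453.90 = 84.071°.
sin δ = sin 56.60° × sin 84.071° = 0.83038, so δ = +56.138°.
cos H₀ = −tan(+25.1°) tan(+56.138°) = -0.6981, H₀ = 2.3435 rad.
Bracket: H₀ sin φ sin δ + cos φ cos δ sin H₀ = 2.3435×0.42420×0.83038 + 0.90557×0.55719×0.71600 = 0.825491 + 0.361275 = 1.186766.
Q̄ = (S₀/π) × [bracket] = (2394/π) × 1.186766 = 904.36 W/m².
— Configuration B (φ=-23.3°):
cos H₀ = −tan(-23.3°) tan(+56.138°) = 0.6418, H₀ = 0.8739 rad.
Bracket: H₀ sin φ sin δ + cos φ cos δ sin H₀ = 0.8739×-0.39555×0.83038 + 0.91845×0.55719×0.76685 = -0.287038 + 0.392436 = 0.105398.
Q̄ = (S₀/π) × [bracket] = (2394/π) × 0.105398 = 80.317 W/m².
Ratio Q̄_A / Q̄_B = 904.36 / 80.317 = 11.26.

Q̄_A / Q̄_B ≈ 11.3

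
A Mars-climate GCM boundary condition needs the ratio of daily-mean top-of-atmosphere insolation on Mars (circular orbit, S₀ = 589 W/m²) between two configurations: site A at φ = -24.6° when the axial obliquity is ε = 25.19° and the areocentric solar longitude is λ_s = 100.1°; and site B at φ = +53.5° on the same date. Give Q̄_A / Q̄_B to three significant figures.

Q̄_A / Q̄_B ≈ 0.484

— Configuration A (φ=-24.6°):
sin δ = sin 25.19° × sin 100.1° = 0.41903, so δ = +24.773°.
cos H₀ = −tan(-24.6°) tan(+24.773°) = 0.2113, H₀ = 1.3579 rad.
Bracket: H₀ sin φ sin δ + cos φ cos δ sin H₀ = 1.3579×-0.41628×0.41903 + 0.90924×0.90797×0.97742 = -0.236864 + 0.806921 = 0.570057.
Q̄ = (S₀/π) × [bracket] = (589/π) × 0.570057 = 106.88 W/m².
— Configuration B (φ=+53.5°):
cos H₀ = −tan(+53.5°) tan(+24.773°) = -0.6237, H₀ = 2.2442 rad.
Bracket: H₀ sin φ sin δ + cos φ cos δ sin H₀ = 2.2442×0.80386×0.41903 + 0.59482×0.90797×0.78168 = 0.755940 + 0.422169 = 1.178109.
Q̄ = (S₀/π) × [bracket] = (589/π) × 1.178109 = 220.88 W/m².
Ratio Q̄_A / Q̄_B = 106.88 / 220.88 = 0.4839.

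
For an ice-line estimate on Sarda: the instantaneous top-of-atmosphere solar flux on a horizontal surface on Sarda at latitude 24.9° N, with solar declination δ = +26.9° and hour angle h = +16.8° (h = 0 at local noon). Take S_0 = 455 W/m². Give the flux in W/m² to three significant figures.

439 W/m²

cos θ_z = sin ϕ sin δ + cos ϕ cos δ cos h = 0.190491 + 0.774375 = 0.964866.
Flux = S_0 · cos θ_z = 455 × 0.964866 = 439.0 W/m².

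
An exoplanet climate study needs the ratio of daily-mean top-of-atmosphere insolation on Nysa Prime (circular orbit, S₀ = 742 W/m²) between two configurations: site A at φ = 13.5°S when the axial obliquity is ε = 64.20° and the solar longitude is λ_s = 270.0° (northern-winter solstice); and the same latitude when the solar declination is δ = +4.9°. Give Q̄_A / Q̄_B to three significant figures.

— Configuration A (φ=-13.5°):
Solar declination: sin δ = sin ε · sin λ_s = sin 64.20° × sin 270.0° = -0.90032, so δ = -64.200°.
cos H₀ = −tan(-13.5°) tan(-64.200°) = -0.4966, H₀ = 2.0905 rad.
Bracket: H₀ sin φ sin δ + cos φ cos δ sin H₀ = 2.0905×-0.23345×-0.90032 + 0.97237×0.43523×0.86796 = 0.439381 + 0.367325 = 0.806706.
Q̄ = (S₀/π) × [bracket] = (742/π) × 0.806706 = 190.53 W/m².
— Configuration B (φ=-13.5°):
cos H₀ = −tan(-13.5°) tan(+4.900°) = 0.0206, H₀ = 1.5502 rad.
Bracket: H₀ sin φ sin δ + cos φ cos δ sin H₀ = 1.5502×-0.23345×0.08542 + 0.97237×0.99635×0.99979 = -0.030913 + 0.968617 = 0.937704.
Q̄ = (S₀/π) × [bracket] = (742/π) × 0.937704 = 221.47 W/m².
Ratio Q̄_A / Q̄_B = 190.53 / 221.47 = 0.8603.

Q̄_A / Q̄_B ≈ 0.860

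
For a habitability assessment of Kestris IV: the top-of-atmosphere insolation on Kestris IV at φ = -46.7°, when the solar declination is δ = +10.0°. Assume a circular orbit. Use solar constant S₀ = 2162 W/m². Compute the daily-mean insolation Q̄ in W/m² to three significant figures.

Q̄ ≈ 336 W/m²

cos H₀ = −tan(-46.7°) tan(+10.000°) = 0.1871, H₀ = 1.3826 rad.
Bracket: H₀ sin φ sin δ + cos φ cos δ sin H₀ = 1.3826×-0.72777×0.17365 + 0.68582×0.98481×0.98234 = -0.174729 + 0.663475 = 0.488746.
Q̄ = (S₀/π) × [bracket] = (2162/π) × 0.488746 = 336.3 W/m².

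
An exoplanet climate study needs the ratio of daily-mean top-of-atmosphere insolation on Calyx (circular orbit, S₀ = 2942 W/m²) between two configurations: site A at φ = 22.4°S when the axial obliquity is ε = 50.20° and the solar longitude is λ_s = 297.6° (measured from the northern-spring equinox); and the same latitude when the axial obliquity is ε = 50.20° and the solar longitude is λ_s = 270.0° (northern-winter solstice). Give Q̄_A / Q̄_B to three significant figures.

— Configuration A (φ=-22.4°):
Solar declination: sin δ = sin ε · sin λ_s = sin 50.20° × sin 297.6° = -0.68086, so δ = -42.911°.
cos H₀ = −tan(-22.4°) tan(-42.911°) = -0.3832, H₀ = 1.9640 rad.
Bracket: H₀ sin φ sin δ + cos φ cos δ sin H₀ = 1.9640×-0.38107×-0.68086 + 0.92455×0.73242×0.92368 = 0.509570 + 0.625478 = 1.135048.
Q̄ = (S₀/π) × [bracket] = (2942/π) × 1.135048 = 1062.9 W/m².
— Configuration B (φ=-22.4°):
Solar declination: sin δ = sin ε · sin λ_s = sin 50.20° × sin 270.0° = -0.76828, so δ = -50.200°.
cos H₀ = −tan(-22.4°) tan(-50.200°) = -0.4947, H₀ = 2.0883 rad.
Bracket: H₀ sin φ sin δ + cos φ cos δ sin H₀ = 2.0883×-0.38107×-0.76828 + 0.92455×0.64011×0.86906 = 0.611388 + 0.514322 = 1.125710.
Q̄ = (S₀/π) × [bracket] = (2942/π) × 1.125710 = 1054.2 W/m².
Ratio Q̄_A / Q̄_B = 1062.9 / 1054.2 = 1.008.

Q̄_A / Q̄_B ≈ 1.01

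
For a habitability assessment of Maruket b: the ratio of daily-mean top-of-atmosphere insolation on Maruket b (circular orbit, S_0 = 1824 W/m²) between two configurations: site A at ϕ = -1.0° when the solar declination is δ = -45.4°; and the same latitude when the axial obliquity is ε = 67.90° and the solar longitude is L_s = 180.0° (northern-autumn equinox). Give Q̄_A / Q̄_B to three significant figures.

Q̄_A / Q̄_B ≈ 0.722

— Configuration A (ϕ=-1.0°):
cos h₀ = −tan(-1.0°) tan(-45.400°) = -0.0177, h₀ = 1.5885 rad.
Bracket: h₀ sin ϕ sin δ + cos ϕ cos δ sin h₀ = 1.5885×-0.01745×-0.71203 + 0.99985×0.70215×0.99984 = 0.019737 + 0.701932 = 0.721669.
Q̄ = (S_0/π) × [bracket] = (1824/π) × 0.721669 = 419.00 W/m².
— Configuration B (ϕ=-1.0°):
Solar declination: sin δ = sin ε · sin L_s = sin 67.90° × sin 180.0° = 0.00000, so δ = +0.000°.
cos h₀ = −tan(-1.0°) tan(+0.000°) = 0.0000, h₀ = 1.5708 rad.
Bracket: h₀ sin ϕ sin δ + cos ϕ cos δ sin h₀ = 1.5708×-0.01745×0.00000 + 0.99985×1.00000×1.00000 = -0.000000 + 0.999850 = 0.999850.
Q̄ = (S_0/π) × [bracket] = (1824/π) × 0.999850 = 580.51 W/m².
Ratio Q̄_A / Q̄_B = 419.00 / 580.51 = 0.7218.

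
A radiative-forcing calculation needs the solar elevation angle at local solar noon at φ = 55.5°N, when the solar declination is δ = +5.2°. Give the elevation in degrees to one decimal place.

At local noon the hour angle is zero, so the zenith angle equals |φ − δ| = |+55.5° − (+5.200°)| = 50.300°.
Elevation = 90° − 50.300° = 39.7°.

39.7°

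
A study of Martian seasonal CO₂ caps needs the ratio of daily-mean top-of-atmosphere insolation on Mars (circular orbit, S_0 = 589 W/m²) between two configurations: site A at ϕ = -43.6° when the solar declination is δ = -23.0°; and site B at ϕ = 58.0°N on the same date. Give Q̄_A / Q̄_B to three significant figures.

— Configuration A (ϕ=-43.6°):
cos h₀ = −tan(-43.6°) tan(-23.000°) = -0.4042, h₀ = 1.9869 rad.
Bracket: h₀ sin ϕ sin δ + cos ϕ cos δ sin h₀ = 1.9869×-0.68962×-0.39073 + 0.72417×0.92050×0.91466 = 0.535381 + 0.609711 = 1.145092.
Q̄ = (S_0/π) × [bracket] = (589/π) × 1.145092 = 214.69 W/m².
— Configuration B (ϕ=+58.0°):
cos h₀ = −tan(+58.0°) tan(-23.000°) = 0.6793, h₀ = 0.8240 rad.
Bracket: h₀ sin ϕ sin δ + cos ϕ cos δ sin h₀ = 0.8240×0.84805×-0.39073 + 0.52992×0.92050×0.73386 = -0.273039 + 0.357971 = 0.084932.
Q̄ = (S_0/π) × [bracket] = (589/π) × 0.084932 = 15.923 W/m².
Ratio Q̄_A / Q̄_B = 214.69 / 15.923 = 13.48.

Q̄_A / Q̄_B ≈ 13.5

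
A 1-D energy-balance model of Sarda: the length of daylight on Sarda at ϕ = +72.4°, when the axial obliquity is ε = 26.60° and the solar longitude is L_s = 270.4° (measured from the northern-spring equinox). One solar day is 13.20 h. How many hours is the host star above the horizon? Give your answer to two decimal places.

0.00 h

Solar declination: sin δ = sin ε · sin L_s = sin 26.60° × sin 270.4° = -0.44775, so δ = -26.599°.
cos h₀ = −tan ϕ · tan δ = 1.5786 ≥ 1, so the host star never rises (polar night) and h₀ = 0.
Daylight = 2h₀/(2π) × 13.20 h = (0.0000/π) × 13.20 = 0.00 h.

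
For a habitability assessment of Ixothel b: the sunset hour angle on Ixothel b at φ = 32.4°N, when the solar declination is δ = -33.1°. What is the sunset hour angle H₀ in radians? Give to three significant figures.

H₀ = 1.14 rad

cos H₀ = −tan φ · tan δ = −tan(+32.4°) × tan(-33.100°) = 0.4137, so H₀ = 1.1443 rad = 65.56°.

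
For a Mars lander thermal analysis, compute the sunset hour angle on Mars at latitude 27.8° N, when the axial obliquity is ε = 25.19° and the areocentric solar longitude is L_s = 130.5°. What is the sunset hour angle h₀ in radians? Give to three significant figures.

h₀ = 1.75 rad

sin δ = sin 25.19° × sin 130.5° = 0.32365, so δ = +18.884°.
cos h₀ = −tan ϕ · tan δ = −tan(+27.8°) × tan(+18.884°) = -0.1803, so h₀ = 1.7521 rad = 100.39°.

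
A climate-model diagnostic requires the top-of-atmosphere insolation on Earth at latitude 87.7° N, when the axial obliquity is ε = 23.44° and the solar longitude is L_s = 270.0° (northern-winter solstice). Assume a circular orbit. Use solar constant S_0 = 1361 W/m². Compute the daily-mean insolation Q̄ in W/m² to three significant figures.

Q̄ ≈ 0.00 W/m²

Solar declination: sin δ = sin ε · sin L_s = sin 23.44° × sin 270.0° = -0.39779, so δ = -23.440°.
cos h₀ = −tan(+87.7°) tan(-23.440°) = 10.7949 ≥ 1 ⇒ polar night, h₀ = 0 and Q̄ = 0.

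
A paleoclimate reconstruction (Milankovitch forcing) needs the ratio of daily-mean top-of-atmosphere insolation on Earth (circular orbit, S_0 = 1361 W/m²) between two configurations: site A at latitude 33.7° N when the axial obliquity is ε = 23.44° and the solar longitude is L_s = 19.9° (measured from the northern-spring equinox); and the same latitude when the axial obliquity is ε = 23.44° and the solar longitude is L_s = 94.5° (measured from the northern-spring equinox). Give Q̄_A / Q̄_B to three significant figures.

Q̄_A / Q̄_B ≈ 0.829

— Configuration A (ϕ=+33.7°):
Solar declination: sin δ = sin ε · sin L_s = sin 23.44° × sin 19.9° = 0.13540, so δ = +7.782°.
cos h₀ = −tan(+33.7°) tan(+7.782°) = -0.0911, h₀ = 1.6621 rad.
Bracket: h₀ sin ϕ sin δ + cos ϕ cos δ sin h₀ = 1.6621×0.55484×0.13540 + 0.83195×0.99079×0.99584 = 0.124866 + 0.820859 = 0.945725.
Q̄ = (S_0/π) × [bracket] = (1361/π) × 0.945725 = 409.71 W/m².
— Configuration B (ϕ=+33.7°):
Solar declination: sin δ = sin ε · sin L_s = sin 23.44° × sin 94.5° = 0.39656, so δ = +23.363°.
cos h₀ = −tan(+33.7°) tan(+23.363°) = -0.2881, h₀ = 1.8630 rad.
Bracket: h₀ sin ϕ sin δ + cos ϕ cos δ sin h₀ = 1.8630×0.55484×0.39656 + 0.83195×0.91801×0.95760 = 0.409911 + 0.731356 = 1.141267.
Q̄ = (S_0/π) × [bracket] = (1361/π) × 1.141267 = 494.42 W/m².
Ratio Q̄_A / Q̄_B = 409.71 / 494.42 = 0.8287.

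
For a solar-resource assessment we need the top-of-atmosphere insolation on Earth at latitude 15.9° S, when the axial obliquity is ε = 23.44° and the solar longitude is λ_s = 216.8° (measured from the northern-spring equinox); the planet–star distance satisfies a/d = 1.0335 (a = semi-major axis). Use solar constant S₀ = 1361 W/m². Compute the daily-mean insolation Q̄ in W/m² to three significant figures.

Q̄ ≈ 481 W/m²

Solar declination: sin δ = sin ε · sin λ_s = sin 23.44° × sin 216.8° = -0.23828, so δ = -13.785°.
cos H₀ = −tan(-15.9°) tan(-13.785°) = -0.0699, H₀ = 1.6407 rad.
Bracket: H₀ sin φ sin δ + cos φ cos δ sin H₀ = 1.6407×-0.27396×-0.23828 + 0.96174×0.97120×0.99755 = 0.107104 + 0.931753 = 1.038857.
Inverse-square distance factor (a/d)² = 1.0335² = 1.068122.
Q̄ = (S₀/π) × 1.068122 × [bracket] = (1361/π) × 1.068122 × 1.038857 = 480.7 W/m².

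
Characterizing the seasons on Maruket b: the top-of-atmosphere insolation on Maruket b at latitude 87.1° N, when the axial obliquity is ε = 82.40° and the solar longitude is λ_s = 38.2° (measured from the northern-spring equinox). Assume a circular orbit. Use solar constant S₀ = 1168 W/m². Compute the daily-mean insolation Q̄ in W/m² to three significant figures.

Solar declination: sin δ = sin ε · sin λ_s = sin 82.40° × sin 38.2° = 0.61298, so δ = +37.805°.
cos H₀ = −tan(+87.1°) tan(+37.805°) = -15.3149 ≤ −1 ⇒ polar day, H₀ = π.
Bracket: H₀ sin φ sin δ + cos φ cos δ sin H₀ = 3.1416×0.99872×0.61298 + 0.05059×0.79010×0.00000 = 1.923273 + 0.000000 = 1.923273.
Q̄ = (S₀/π) × [bracket] = (1168/π) × 1.923273 = 715.0 W/m².

Q̄ ≈ 715 W/m²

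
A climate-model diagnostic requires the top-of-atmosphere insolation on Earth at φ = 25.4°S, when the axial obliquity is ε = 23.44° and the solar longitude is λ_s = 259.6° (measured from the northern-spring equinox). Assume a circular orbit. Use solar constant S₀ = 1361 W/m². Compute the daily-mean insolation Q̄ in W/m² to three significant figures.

Solar declination: sin δ = sin ε · sin λ_s = sin 23.44° × sin 259.6° = -0.39125, so δ = -23.033°.
cos H₀ = −tan(-25.4°) tan(-23.033°) = -0.2019, H₀ = 1.7741 rad.
Bracket: H₀ sin φ sin δ + cos φ cos δ sin H₀ = 1.7741×-0.42894×-0.39125 + 0.90334×0.92028×0.97941 = 0.297734 + 0.814209 = 1.111943.
Q̄ = (S₀/π) × [bracket] = (1361/π) × 1.111943 = 481.7 W/m².

Q̄ ≈ 482 W/m²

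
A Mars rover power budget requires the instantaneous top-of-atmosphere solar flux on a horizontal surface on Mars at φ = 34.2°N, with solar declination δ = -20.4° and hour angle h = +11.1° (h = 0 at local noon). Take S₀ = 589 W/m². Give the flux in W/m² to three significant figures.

333 W/m²

cos θ_z = sin φ sin δ + cos φ cos δ cos h = -0.195927 + 0.760706 = 0.564779.
Flux = S₀ · cos θ_z = 589 × 0.564779 = 332.7 W/m².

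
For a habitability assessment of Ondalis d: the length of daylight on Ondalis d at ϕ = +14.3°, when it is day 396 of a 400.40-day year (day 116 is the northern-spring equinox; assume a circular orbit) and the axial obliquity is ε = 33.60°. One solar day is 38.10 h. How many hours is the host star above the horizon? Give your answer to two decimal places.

17.13 h

Solar longitude: L_s = 360° × (396 − 116)/400.40 = 251.748°.
sin δ = sin 33.60° × sin 251.748° = -0.52555, so δ = -31.705°.
cos h₀ = −tan ϕ · tan δ = −tan(+14.3°) × tan(-31.705°) = 0.1575, so h₀ = 1.4127 rad = 80.94°.
Daylight = 2h₀/(2π) × 38.10 h = (1.4127/π) × 38.10 = 17.13 h.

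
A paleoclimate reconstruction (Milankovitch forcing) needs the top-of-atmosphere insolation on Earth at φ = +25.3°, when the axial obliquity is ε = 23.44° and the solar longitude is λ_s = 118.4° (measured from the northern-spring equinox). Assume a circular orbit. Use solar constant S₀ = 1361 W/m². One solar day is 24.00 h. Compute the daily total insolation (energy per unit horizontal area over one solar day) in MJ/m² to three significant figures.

41.0 MJ/m²

Solar declination: sin δ = sin ε · sin λ_s = sin 23.44° × sin 118.4° = 0.34991, so δ = +20.482°.
cos H₀ = −tan(+25.3°) tan(+20.482°) = -0.1766, H₀ = 1.7483 rad.
Bracket: H₀ sin φ sin δ + cos φ cos δ sin H₀ = 1.7483×0.42736×0.34991 + 0.90408×0.93678×0.98429 = 0.261436 + 0.833619 = 1.095055.
Q̄ = (S₀/π) × [bracket] = (1361/π) × 1.095055 = 474.40 W/m².
Daily total = Q̄ × 24.00 h × 3600 s/h = 474.40 × 24.00 × 3600 / 10⁶ = 40.99 MJ/m².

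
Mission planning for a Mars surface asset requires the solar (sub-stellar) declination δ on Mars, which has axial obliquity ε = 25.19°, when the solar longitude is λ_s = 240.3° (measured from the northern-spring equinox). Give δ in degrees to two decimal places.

δ = -21.70°

sin δ = sin ε · sin λ_s = sin 25.19° × sin 240.3° = -0.369708.
δ = arcsin(-0.369708) = -21.70°.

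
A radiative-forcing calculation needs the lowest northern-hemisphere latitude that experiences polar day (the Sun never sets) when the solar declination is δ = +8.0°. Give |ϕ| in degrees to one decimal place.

|ϕ| = 82.0°

Polar day requires cos h₀ = −tan ϕ tan δ ≤ −1, i.e. tan ϕ tan δ ≥ 1.
The boundary is |tan ϕ| · |tan δ| = 1, so |ϕ| = 90° − |δ| = 90° − 8.0° = 82.0° in the northern hemisphere.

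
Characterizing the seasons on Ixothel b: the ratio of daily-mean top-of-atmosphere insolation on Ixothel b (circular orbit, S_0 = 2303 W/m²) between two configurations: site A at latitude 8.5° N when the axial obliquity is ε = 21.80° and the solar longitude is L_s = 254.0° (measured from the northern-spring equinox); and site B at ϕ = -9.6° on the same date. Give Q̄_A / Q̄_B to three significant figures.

Q̄_A / Q̄_B ≈ 0.829

— Configuration A (ϕ=+8.5°):
Solar declination: sin δ = sin ε · sin L_s = sin 21.80° × sin 254.0° = -0.35698, so δ = -20.915°.
cos h₀ = −tan(+8.5°) tan(-20.915°) = 0.0571, h₀ = 1.5137 rad.
Bracket: h₀ sin ϕ sin δ + cos ϕ cos δ sin h₀ = 1.5137×0.14781×-0.35698 + 0.98902×0.93411×0.99837 = -0.079871 + 0.922348 = 0.842477.
Q̄ = (S_0/π) × [bracket] = (2303/π) × 0.842477 = 617.59 W/m².
— Configuration B (ϕ=-9.6°):
cos h₀ = −tan(-9.6°) tan(-20.915°) = -0.0646, h₀ = 1.6355 rad.
Bracket: h₀ sin ϕ sin δ + cos ϕ cos δ sin h₀ = 1.6355×-0.16677×-0.35698 + 0.98600×0.93411×0.99791 = 0.097367 + 0.919108 = 1.016475.
Q̄ = (S_0/π) × [bracket] = (2303/π) × 1.016475 = 745.14 W/m².
Ratio Q̄_A / Q̄_B = 617.59 / 745.14 = 0.8288.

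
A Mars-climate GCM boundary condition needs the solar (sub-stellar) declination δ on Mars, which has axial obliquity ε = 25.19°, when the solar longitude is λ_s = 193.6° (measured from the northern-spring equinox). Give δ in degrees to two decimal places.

δ = -5.74°

sin δ = sin ε · sin λ_s = sin 25.19° × sin 193.6° = -0.100082.
δ = arcsin(-0.100082) = -5.74°.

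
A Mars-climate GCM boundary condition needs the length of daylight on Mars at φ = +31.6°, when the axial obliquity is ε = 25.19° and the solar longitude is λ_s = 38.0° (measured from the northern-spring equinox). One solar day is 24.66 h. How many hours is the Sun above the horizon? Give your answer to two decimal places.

Solar declination: sin δ = sin ε · sin λ_s = sin 25.19° × sin 38.0° = 0.26204, so δ = +15.191°.
cos H₀ = −tan φ · tan δ = −tan(+31.6°) × tan(+15.191°) = -0.1670, so H₀ = 1.7386 rad = 99.62°.
Daylight = 2H₀/(2π) × 24.66 h = (1.7386/π) × 24.66 = 13.65 h.

13.65 h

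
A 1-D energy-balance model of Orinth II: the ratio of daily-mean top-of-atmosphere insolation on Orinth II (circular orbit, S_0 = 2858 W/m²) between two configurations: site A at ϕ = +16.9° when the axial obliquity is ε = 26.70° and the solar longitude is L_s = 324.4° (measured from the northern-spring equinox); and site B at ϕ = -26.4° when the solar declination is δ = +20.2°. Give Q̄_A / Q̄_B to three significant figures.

Q̄_A / Q̄_B ≈ 1.32

— Configuration A (ϕ=+16.9°):
Solar declination: sin δ = sin ε · sin L_s = sin 26.70° × sin 324.4° = -0.26156, so δ = -15.163°.
cos h₀ = −tan(+16.9°) tan(-15.163°) = 0.0823, h₀ = 1.4884 rad.
Bracket: h₀ sin ϕ sin δ + cos ϕ cos δ sin h₀ = 1.4884×0.29070×-0.26156 + 0.95681×0.96519×0.99660 = -0.113171 + 0.920364 = 0.807193.
Q̄ = (S_0/π) × [bracket] = (2858/π) × 0.807193 = 734.33 W/m².
— Configuration B (ϕ=-26.4°):
cos h₀ = −tan(-26.4°) tan(+20.200°) = 0.1826, h₀ = 1.3871 rad.
Bracket: h₀ sin ϕ sin δ + cos ϕ cos δ sin h₀ = 1.3871×-0.44464×0.34530 + 0.89571×0.93849×0.98318 = -0.212967 + 0.826476 = 0.613509.
Q̄ = (S_0/π) × [bracket] = (2858/π) × 0.613509 = 558.13 W/m².
Ratio Q̄_A / Q̄_B = 734.33 / 558.13 = 1.316.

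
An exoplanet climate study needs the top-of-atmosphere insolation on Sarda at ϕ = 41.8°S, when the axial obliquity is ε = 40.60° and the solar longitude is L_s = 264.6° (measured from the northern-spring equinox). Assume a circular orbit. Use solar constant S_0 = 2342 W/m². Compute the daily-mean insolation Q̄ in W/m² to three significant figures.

Solar declination: sin δ = sin ε · sin L_s = sin 40.60° × sin 264.6° = -0.64789, so δ = -40.382°.
cos h₀ = −tan(-41.8°) tan(-40.382°) = -0.7605, h₀ = 2.4348 rad.
Bracket: h₀ sin ϕ sin δ + cos ϕ cos δ sin h₀ = 2.4348×-0.66653×-0.64789 + 0.74548×0.76174×0.64938 = 1.051439 + 0.368758 = 1.420197.
Q̄ = (S_0/π) × [bracket] = (2342/π) × 1.420197 = 1059 W/m².

Q̄ ≈ 1.06e+03 W/m²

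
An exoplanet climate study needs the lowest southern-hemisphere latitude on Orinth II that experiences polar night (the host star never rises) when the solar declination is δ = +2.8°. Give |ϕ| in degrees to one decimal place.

|ϕ| = 87.2°

Polar night requires cos h₀ = −tan ϕ tan δ ≥ 1, i.e. tan ϕ tan δ ≤ −1.
The boundary is |tan ϕ| · |tan δ| = 1, so |ϕ| = 90° − |δ| = 90° − 2.8° = 87.2° in the southern hemisphere.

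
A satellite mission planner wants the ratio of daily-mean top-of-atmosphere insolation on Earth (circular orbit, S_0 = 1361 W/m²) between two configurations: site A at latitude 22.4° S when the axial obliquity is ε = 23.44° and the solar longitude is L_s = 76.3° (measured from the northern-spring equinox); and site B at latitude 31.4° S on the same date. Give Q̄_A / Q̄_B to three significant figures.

Q̄_A / Q̄_B ≈ 1.28

— Configuration A (ϕ=-22.4°):
Solar declination: sin δ = sin ε · sin L_s = sin 23.44° × sin 76.3° = 0.38647, so δ = +22.735°.
cos h₀ = −tan(-22.4°) tan(+22.735°) = 0.1727, h₀ = 1.3972 rad.
Bracket: h₀ sin ϕ sin δ + cos ϕ cos δ sin h₀ = 1.3972×-0.38107×0.38647 + 0.92455×0.92230×0.98497 = -0.205769 + 0.839896 = 0.634127.
Q̄ = (S_0/π) × [bracket] = (1361/π) × 0.634127 = 274.72 W/m².
— Configuration B (ϕ=-31.4°):
cos h₀ = −tan(-31.4°) tan(+22.735°) = 0.2558, h₀ = 1.3121 rad.
Bracket: h₀ sin ϕ sin δ + cos ϕ cos δ sin h₀ = 1.3121×-0.52101×0.38647 + 0.85355×0.92230×0.96674 = -0.264198 + 0.761046 = 0.496848.
Q̄ = (S_0/π) × [bracket] = (1361/π) × 0.496848 = 215.24 W/m².
Ratio Q̄_A / Q̄_B = 274.72 / 215.24 = 1.276.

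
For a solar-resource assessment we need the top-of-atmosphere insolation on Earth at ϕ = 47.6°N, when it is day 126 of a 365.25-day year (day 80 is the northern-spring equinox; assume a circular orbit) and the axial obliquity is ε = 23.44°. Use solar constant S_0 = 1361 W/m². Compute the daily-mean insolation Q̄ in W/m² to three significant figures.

Q̄ ≈ 437 W/m²

Solar longitude: L_s = 360° × (126 − 80)/365.25 = 45.339°.
sin δ = sin 23.44° × sin 45.339° = 0.28294, so δ = +16.436°.
cos h₀ = −tan(+47.6°) tan(+16.436°) = -0.3231, h₀ = 1.8998 rad.
Bracket: h₀ sin ϕ sin δ + cos ϕ cos δ sin h₀ = 1.8998×0.73846×0.28294 + 0.67430×0.95914×0.94638 = 0.396944 + 0.612069 = 1.009013.
Q̄ = (S_0/π) × [bracket] = (1361/π) × 1.009013 = 437.1 W/m².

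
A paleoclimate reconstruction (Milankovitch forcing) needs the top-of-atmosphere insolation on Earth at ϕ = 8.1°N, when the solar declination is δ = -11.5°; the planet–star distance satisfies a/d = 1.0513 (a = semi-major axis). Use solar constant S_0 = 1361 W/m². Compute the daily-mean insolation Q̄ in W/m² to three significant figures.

cos h₀ = −tan(+8.1°) tan(-11.500°) = 0.0290, h₀ = 1.5418 rad.
Bracket: h₀ sin ϕ sin δ + cos ϕ cos δ sin h₀ = 1.5418×0.14090×-0.19937 + 0.99002×0.97992×0.99958 = -0.043311 + 0.969733 = 0.926422.
Inverse-square distance factor (a/d)² = 1.0513² = 1.105232.
Q̄ = (S_0/π) × 1.105232 × [bracket] = (1361/π) × 1.105232 × 0.926422 = 443.6 W/m².

Q̄ ≈ 444 W/m²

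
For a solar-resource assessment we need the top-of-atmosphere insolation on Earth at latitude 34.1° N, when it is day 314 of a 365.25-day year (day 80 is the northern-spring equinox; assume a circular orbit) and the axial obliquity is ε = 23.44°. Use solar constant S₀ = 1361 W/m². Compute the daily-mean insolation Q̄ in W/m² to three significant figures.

Solar longitude: λ_s = 360° × (314 − 80)/365.25 = 230.637°.
sin δ = sin 23.44° × sin 230.637° = -0.30755, so δ = -17.911°.
cos H₀ = −tan(+34.1°) tan(-17.911°) = 0.2188, H₀ = 1.3502 rad.
Bracket: H₀ sin φ sin δ + cos φ cos δ sin H₀ = 1.3502×0.56064×-0.30755 + 0.82806×0.95153×0.97576 = -0.232808 + 0.768825 = 0.536017.
Q̄ = (S₀/π) × [bracket] = (1361/π) × 0.536017 = 232.2 W/m².

Q̄ ≈ 232 W/m²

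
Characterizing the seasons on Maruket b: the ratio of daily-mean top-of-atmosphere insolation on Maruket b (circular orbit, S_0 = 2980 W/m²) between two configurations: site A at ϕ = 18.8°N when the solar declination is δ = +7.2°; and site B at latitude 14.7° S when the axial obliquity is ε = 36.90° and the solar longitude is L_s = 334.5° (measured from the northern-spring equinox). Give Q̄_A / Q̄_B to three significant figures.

— Configuration A (ϕ=+18.8°):
cos h₀ = −tan(+18.8°) tan(+7.200°) = -0.0430, h₀ = 1.6138 rad.
Bracket: h₀ sin ϕ sin δ + cos ϕ cos δ sin h₀ = 1.6138×0.32227×0.12533 + 0.94665×0.99211×0.99907 = 0.065182 + 0.938307 = 1.003489.
Q̄ = (S_0/π) × [bracket] = (2980/π) × 1.003489 = 951.87 W/m².
— Configuration B (ϕ=-14.7°):
Solar declination: sin δ = sin ε · sin L_s = sin 36.90° × sin 334.5° = -0.25849, so δ = -14.980°.
cos h₀ = −tan(-14.7°) tan(-14.980°) = -0.0702, h₀ = 1.6411 rad.
Bracket: h₀ sin ϕ sin δ + cos ϕ cos δ sin h₀ = 1.6411×-0.25376×-0.25849 + 0.96727×0.96601×0.99753 = 0.107647 + 0.932085 = 1.039732.
Q̄ = (S_0/π) × [bracket] = (2980/π) × 1.039732 = 986.25 W/m².
Ratio Q̄_A / Q̄_B = 951.87 / 986.25 = 0.9651.

Q̄_A / Q̄_B ≈ 0.965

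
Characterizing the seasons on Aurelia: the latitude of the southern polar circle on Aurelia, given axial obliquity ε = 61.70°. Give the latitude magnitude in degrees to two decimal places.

28.30°

The polar circle is the lowest latitude that experiences at least one full rotation of continuous darkness at the northern-summer solstice; it lies at |ϕ| = 90° − ε = 90° − 61.70° = 28.30°.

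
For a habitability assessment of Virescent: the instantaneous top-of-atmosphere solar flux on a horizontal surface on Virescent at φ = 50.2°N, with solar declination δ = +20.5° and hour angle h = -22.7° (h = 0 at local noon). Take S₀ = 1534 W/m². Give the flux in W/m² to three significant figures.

1.26e+03 W/m²

cos θ_z = sin φ sin δ + cos φ cos δ cos h = 0.269059 + 0.553129 = 0.822188.
Flux = S₀ · cos θ_z = 1534 × 0.822188 = 1261 W/m².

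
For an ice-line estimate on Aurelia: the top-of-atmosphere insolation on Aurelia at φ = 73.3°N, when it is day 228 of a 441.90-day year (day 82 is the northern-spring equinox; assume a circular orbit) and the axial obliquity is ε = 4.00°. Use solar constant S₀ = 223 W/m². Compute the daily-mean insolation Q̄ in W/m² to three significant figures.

Q̄ ≈ 27.3 W/m²

Solar longitude: λ_s = 360° × (228 − 82)/441.90 = 118.941°.
sin δ = sin 4.00° × sin 118.941° = 0.06105, so δ = +3.500°.
cos H₀ = −tan(+73.3°) tan(+3.500°) = -0.2039, H₀ = 1.7761 rad.
Bracket: H₀ sin φ sin δ + cos φ cos δ sin H₀ = 1.7761×0.95782×0.06105 + 0.28736×0.99814×0.97900 = 0.103857 + 0.280802 = 0.384659.
Q̄ = (S₀/π) × [bracket] = (223/π) × 0.384659 = 27.30 W/m².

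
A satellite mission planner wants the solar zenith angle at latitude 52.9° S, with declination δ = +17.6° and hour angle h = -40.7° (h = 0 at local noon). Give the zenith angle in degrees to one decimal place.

cos θ_z = sin φ sin δ + cos φ cos δ cos h = -0.241165 + 0.435906 = 0.194741.
θ_z = arccos(0.194741) = 78.8°.

θ_z = 78.8°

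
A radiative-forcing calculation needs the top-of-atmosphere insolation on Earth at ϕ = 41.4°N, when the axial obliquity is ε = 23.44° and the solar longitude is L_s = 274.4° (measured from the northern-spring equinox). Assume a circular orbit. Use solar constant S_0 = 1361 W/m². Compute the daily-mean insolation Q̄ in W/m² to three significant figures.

Q̄ ≈ 142 W/m²

Solar declination: sin δ = sin ε · sin L_s = sin 23.44° × sin 274.4° = -0.39662, so δ = -23.367°.
cos h₀ = −tan(+41.4°) tan(-23.367°) = 0.3809, h₀ = 1.1800 rad.
Bracket: h₀ sin ϕ sin δ + cos ϕ cos δ sin h₀ = 1.1800×0.66131×-0.39662 + 0.75011×0.91798×0.92461 = -0.309501 + 0.636673 = 0.327172.
Q̄ = (S_0/π) × [bracket] = (1361/π) × 0.327172 = 141.7 W/m².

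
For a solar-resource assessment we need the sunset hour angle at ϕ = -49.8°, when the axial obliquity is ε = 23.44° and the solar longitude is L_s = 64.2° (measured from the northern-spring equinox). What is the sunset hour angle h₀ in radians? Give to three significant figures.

Solar declination: sin δ = sin ε · sin L_s = sin 23.44° × sin 64.2° = 0.35814, so δ = +20.986°.
cos h₀ = −tan ϕ · tan δ = −tan(-49.8°) × tan(+20.986°) = 0.4539, so h₀ = 1.0997 rad = 63.01°.

h₀ = 1.10 rad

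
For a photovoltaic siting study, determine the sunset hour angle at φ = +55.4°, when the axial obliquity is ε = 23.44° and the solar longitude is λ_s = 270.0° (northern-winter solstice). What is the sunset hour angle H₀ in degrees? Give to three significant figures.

H₀ = 51.1°

Solar declination: sin δ = sin ε · sin λ_s = sin 23.44° × sin 270.0° = -0.39779, so δ = -23.440°.
cos H₀ = −tan φ · tan δ = −tan(+55.4°) × tan(-23.440°) = 0.6285, so H₀ = 0.8912 rad = 51.06°.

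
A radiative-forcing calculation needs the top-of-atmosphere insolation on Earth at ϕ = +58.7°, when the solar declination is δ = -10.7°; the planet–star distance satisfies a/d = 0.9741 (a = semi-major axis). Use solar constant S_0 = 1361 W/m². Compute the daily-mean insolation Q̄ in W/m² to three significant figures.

Q̄ ≈ 118 W/m²

cos h₀ = −tan(+58.7°) tan(-10.700°) = 0.3108, h₀ = 1.2548 rad.
Bracket: h₀ sin ϕ sin δ + cos ϕ cos δ sin h₀ = 1.2548×0.85446×-0.18567 + 0.51952×0.98261×0.95048 = -0.199071 + 0.485206 = 0.286135.
Inverse-square distance factor (a/d)² = 0.9741² = 0.948871.
Q̄ = (S_0/π) × 0.948871 × [bracket] = (1361/π) × 0.948871 × 0.286135 = 117.6 W/m².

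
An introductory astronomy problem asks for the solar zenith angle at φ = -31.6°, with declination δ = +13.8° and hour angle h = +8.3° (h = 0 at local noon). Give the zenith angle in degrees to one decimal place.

θ_z = 46.1°

cos θ_z = sin φ sin δ + cos φ cos δ cos h = -0.124988 + 0.818478 = 0.693490.
θ_z = arccos(0.693490) = 46.1°.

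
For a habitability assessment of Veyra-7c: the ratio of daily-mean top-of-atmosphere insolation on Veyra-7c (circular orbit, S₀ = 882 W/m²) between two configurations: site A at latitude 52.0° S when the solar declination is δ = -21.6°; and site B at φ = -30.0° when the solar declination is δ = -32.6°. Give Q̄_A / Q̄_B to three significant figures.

— Configuration A (φ=-52.0°):
cos H₀ = −tan(-52.0°) tan(-21.600°) = -0.5068, H₀ = 2.1022 rad.
Bracket: H₀ sin φ sin δ + cos φ cos δ sin H₀ = 2.1022×-0.78801×-0.36812 + 0.61566×0.92978×0.86208 = 0.609811 + 0.493479 = 1.103290.
Q̄ = (S₀/π) × [bracket] = (882/π) × 1.103290 = 309.75 W/m².
— Configuration B (φ=-30.0°):
cos H₀ = −tan(-30.0°) tan(-32.600°) = -0.3692, H₀ = 1.9490 rad.
Bracket: H₀ sin φ sin δ + cos φ cos δ sin H₀ = 1.9490×-0.50000×-0.53877 + 0.86603×0.84245×0.92934 = 0.525031 + 0.678034 = 1.203065.
Q̄ = (S₀/π) × [bracket] = (882/π) × 1.203065 = 337.76 W/m².
Ratio Q̄_A / Q̄_B = 309.75 / 337.76 = 0.9171.

Q̄_A / Q̄_B ≈ 0.917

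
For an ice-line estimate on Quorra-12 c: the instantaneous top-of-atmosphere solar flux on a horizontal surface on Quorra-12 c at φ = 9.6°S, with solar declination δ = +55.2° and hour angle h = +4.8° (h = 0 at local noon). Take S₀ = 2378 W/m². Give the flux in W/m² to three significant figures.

cos θ_z = sin φ sin δ + cos φ cos δ cos h = -0.136942 + 0.560748 = 0.423806.
Flux = S₀ · cos θ_z = 2378 × 0.423806 = 1008 W/m².

1.01e+03 W/m²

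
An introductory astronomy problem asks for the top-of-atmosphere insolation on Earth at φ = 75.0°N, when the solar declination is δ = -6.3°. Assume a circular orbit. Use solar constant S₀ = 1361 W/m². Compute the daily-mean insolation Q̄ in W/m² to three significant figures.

Q̄ ≈ 48.9 W/m²

cos H₀ = −tan(+75.0°) tan(-6.300°) = 0.4120, H₀ = 1.1461 rad.
Bracket: H₀ sin φ sin δ + cos φ cos δ sin H₀ = 1.1461×0.96593×-0.10973 + 0.25882×0.99396×0.91117 = -0.121477 + 0.234405 = 0.112928.
Q̄ = (S₀/π) × [bracket] = (1361/π) × 0.112928 = 48.92 W/m².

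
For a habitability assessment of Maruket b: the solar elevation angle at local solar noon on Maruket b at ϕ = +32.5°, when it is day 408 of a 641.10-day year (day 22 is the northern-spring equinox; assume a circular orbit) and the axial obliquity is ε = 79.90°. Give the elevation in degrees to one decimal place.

21.4°

Solar longitude: L_s = 360° × (408 − 22)/641.10 = 216.752°.
sin δ = sin 79.90° × sin 216.752° = -0.58909, so δ = -36.092°.
At local noon the hour angle is zero, so the zenith angle equals |ϕ − δ| = |+32.5° − (-36.092°)| = 68.592°.
Elevation = 90° − 68.592° = 21.4°.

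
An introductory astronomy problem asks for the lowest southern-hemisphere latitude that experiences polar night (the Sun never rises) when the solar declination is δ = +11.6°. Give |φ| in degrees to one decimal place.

|φ| = 78.4°

Polar night requires cos H₀ = −tan φ tan δ ≥ 1, i.e. tan φ tan δ ≤ −1.
The boundary is |tan φ| · |tan δ| = 1, so |φ| = 90° − |δ| = 90° − 11.6° = 78.4° in the southern hemisphere.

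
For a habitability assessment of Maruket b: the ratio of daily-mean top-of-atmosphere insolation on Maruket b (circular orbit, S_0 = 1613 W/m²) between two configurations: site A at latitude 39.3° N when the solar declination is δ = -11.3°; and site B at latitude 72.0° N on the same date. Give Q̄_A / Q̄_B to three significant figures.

— Configuration A (ϕ=+39.3°):
cos h₀ = −tan(+39.3°) tan(-11.300°) = 0.1636, h₀ = 1.4065 rad.
Bracket: h₀ sin ϕ sin δ + cos ϕ cos δ sin h₀ = 1.4065×0.63338×-0.19595 + 0.77384×0.98061×0.98653 = -0.174562 + 0.748614 = 0.574052.
Q̄ = (S_0/π) × [bracket] = (1613/π) × 0.574052 = 294.74 W/m².
— Configuration B (ϕ=+72.0°):
cos h₀ = −tan(+72.0°) tan(-11.300°) = 0.6150, h₀ = 0.9084 rad.
Bracket: h₀ sin ϕ sin δ + cos ϕ cos δ sin h₀ = 0.9084×0.95106×-0.19595 + 0.30902×0.98061×0.78854 = -0.169290 + 0.238950 = 0.069660.
Q̄ = (S_0/π) × [bracket] = (1613/π) × 0.069660 = 35.766 W/m².
Ratio Q̄_A / Q̄_B = 294.74 / 35.766 = 8.241.

Q̄_A / Q̄_B ≈ 8.24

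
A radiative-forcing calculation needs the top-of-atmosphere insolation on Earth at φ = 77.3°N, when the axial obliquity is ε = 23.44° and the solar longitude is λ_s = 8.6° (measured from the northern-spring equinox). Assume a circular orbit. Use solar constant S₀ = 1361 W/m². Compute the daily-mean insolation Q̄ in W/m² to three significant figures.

Solar declination: sin δ = sin ε · sin λ_s = sin 23.44° × sin 8.6° = 0.05948, so δ = +3.410°.
cos H₀ = −tan(+77.3°) tan(+3.410°) = -0.2644, H₀ = 1.8384 rad.
Bracket: H₀ sin φ sin δ + cos φ cos δ sin H₀ = 1.8384×0.97553×0.05948 + 0.21985×0.99823×0.96441 = 0.106672 + 0.211650 = 0.318322.
Q̄ = (S₀/π) × [bracket] = (1361/π) × 0.318322 = 137.9 W/m².

Q̄ ≈ 138 W/m²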